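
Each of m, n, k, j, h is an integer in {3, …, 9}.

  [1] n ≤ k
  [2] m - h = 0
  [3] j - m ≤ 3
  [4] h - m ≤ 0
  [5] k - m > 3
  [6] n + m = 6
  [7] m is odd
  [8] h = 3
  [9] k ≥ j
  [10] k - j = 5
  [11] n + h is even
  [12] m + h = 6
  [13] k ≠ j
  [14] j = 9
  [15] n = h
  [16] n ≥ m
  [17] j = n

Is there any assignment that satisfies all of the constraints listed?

Constraint 14 fixes j = 9 and constraint 8 fixes h = 3. Constraints 15 and 17 give j = n = h, so j = h. But 9 ≠ 3 — contradiction.

Unsatisfiable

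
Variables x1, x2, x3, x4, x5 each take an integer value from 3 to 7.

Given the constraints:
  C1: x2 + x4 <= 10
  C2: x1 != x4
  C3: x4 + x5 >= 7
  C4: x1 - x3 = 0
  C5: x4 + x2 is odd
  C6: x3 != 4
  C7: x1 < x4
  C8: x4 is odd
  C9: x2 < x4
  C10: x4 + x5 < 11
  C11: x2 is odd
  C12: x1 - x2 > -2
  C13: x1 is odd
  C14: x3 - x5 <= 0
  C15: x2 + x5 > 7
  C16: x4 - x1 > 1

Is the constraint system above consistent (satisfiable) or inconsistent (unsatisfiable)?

Constraint 8 makes x4 odd and constraint 11 makes x2 odd, so x4 + x2 must be even. Constraint 5 says x4 + x2 is odd — contradiction.

Unsatisfiable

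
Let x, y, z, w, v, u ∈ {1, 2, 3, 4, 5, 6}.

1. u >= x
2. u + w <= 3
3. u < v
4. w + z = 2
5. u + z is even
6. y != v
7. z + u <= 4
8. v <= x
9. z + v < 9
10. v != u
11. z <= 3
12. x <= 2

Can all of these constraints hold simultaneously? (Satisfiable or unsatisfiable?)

Unsatisfiable

Constraints 1, 3, and 8 give v ≤ x, x ≤ u, u < v. Chaining: v ≤ x ≤ u < v, which forces v < v — impossible.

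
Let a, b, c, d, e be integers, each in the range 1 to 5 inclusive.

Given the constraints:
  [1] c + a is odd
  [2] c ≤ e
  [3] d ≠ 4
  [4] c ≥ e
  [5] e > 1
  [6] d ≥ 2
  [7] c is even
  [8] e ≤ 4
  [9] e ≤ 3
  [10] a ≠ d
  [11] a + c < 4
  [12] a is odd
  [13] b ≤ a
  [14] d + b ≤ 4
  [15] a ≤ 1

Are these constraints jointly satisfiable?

Setting (a, b, c, d, e) = (1, 1, 2, 3, 2) satisfies everything: constraint 11: a + c = 3; constraint 14: d + b = 4, and the others follow.

Satisfiable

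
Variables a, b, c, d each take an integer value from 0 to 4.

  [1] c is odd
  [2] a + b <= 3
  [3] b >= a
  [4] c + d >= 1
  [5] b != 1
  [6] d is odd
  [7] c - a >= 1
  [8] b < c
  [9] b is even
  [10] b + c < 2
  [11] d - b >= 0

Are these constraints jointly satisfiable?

Setting (a, b, c, d) = (0, 0, 1, 3) satisfies everything: constraint 2: a + b = 0; constraint 4: c + d = 4, and the others follow.

Satisfiable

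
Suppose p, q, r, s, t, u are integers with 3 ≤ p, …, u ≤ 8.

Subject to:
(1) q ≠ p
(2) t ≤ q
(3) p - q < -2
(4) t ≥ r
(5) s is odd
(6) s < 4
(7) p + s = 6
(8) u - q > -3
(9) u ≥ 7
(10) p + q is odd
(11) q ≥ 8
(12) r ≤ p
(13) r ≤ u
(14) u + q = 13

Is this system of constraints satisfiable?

From constraint 9: u ≥ 7. From constraint 11: q ≥ 8. Hence u + q ≥ 15. But constraint 14 requires u + q = 13, and 13 < 15. Contradiction.

Unsatisfiable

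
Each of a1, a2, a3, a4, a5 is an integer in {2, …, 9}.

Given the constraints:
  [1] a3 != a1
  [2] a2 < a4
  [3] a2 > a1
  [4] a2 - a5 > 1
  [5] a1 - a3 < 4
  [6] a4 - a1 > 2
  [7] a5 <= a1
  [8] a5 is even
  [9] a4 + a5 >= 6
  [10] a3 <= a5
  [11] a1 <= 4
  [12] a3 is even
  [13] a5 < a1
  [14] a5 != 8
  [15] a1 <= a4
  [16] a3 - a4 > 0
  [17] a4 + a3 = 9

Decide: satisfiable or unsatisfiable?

Unsatisfiable

Constraints 2, 3, 10, 13, and 16 give a3 ≤ a5, a5 < a1, a1 < a2, a2 < a4, a4 < a3. Chaining: a3 ≤ a5 < a1 < a2 < a4 < a3, which forces a3 < a3 — impossible.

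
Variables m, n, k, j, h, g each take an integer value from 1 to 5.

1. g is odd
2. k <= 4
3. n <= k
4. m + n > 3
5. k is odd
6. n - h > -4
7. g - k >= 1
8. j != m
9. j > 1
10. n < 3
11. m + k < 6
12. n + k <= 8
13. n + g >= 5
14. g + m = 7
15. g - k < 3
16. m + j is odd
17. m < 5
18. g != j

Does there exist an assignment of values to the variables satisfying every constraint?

One satisfying assignment is m = 2, n = 2, k = 3, j = 3, h = 3, g = 5.
For the less obvious constraints — constraint 4: m + n = 4; constraint 6: n - h = -1 — and the others hold by inspection.

Satisfiable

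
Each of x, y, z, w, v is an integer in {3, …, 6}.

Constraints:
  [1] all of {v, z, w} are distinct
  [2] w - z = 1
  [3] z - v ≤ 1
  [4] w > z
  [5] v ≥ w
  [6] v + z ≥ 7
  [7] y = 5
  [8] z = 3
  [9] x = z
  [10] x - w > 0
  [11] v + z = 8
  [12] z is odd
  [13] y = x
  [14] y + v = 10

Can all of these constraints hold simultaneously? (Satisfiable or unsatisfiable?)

Unsatisfiable

Constraint 7 fixes y = 5 and constraint 8 fixes z = 3. Constraints 9 and 13 give y = x = z, so y = z. But 5 ≠ 3 — contradiction.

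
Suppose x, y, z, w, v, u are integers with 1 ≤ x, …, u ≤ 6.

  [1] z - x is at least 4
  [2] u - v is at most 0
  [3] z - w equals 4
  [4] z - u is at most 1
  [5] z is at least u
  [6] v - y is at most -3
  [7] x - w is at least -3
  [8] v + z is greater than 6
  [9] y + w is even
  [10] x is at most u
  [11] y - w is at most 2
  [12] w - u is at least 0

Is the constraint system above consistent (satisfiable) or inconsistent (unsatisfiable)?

Unsatisfiable

Constraints 1, 2, 4, 6, 7, and 11 give x − w ≥ -3, w − y ≥ -2, y − v ≥ 3, v − u ≥ 0, u − z ≥ -1, z − x ≥ 4.
Adding all 6 inequalities: the left sides telescope to 0, and the right sides sum to (-3) + (-2) + 3 + 0 + (-1) + 4 = 1. So 0 ≥ 1, which is false.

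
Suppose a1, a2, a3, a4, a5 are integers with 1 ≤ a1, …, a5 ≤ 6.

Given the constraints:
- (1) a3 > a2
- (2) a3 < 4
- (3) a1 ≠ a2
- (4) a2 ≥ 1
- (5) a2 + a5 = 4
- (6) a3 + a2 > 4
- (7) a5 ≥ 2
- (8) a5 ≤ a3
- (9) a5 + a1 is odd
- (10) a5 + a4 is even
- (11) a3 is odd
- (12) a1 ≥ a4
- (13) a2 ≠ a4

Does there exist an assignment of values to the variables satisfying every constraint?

Try a1 = 5, a2 = 2, a3 = 3, a4 = 4, a5 = 2.
Check constraint 5: a2 + a5 = 4; constraint 6: a3 + a2 = 5; constraint 9: a5 + a1 = 7 is odd. The remaining constraints are straightforward to verify.

Satisfiable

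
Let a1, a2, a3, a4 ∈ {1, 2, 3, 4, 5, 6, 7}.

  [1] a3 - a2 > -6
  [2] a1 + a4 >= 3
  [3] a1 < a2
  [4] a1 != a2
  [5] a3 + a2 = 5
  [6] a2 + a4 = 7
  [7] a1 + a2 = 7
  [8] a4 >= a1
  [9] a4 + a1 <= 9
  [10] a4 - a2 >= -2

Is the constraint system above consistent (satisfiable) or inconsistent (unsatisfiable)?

Satisfiable

One satisfying assignment is a1 = 3, a2 = 4, a3 = 1, a4 = 3.
For the less obvious constraints — constraint 1: a3 - a2 = -3; constraint 2: a1 + a4 = 6 — and the others hold by inspection.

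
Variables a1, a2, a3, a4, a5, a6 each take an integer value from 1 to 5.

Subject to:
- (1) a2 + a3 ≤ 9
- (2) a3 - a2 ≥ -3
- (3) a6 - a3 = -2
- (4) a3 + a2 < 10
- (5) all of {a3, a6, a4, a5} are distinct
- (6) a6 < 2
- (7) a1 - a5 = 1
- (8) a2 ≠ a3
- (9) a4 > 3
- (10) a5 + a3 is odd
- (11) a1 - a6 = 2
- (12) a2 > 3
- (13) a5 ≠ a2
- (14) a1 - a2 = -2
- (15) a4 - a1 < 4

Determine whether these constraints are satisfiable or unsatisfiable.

Satisfiable

Take a1 = 3, a2 = 5, a3 = 3, a4 = 5, a5 = 2, a6 = 1. Then constraint 1: a2 + a3 = 8; constraint 2: a3 - a2 = -2, and every other listed constraint is also met.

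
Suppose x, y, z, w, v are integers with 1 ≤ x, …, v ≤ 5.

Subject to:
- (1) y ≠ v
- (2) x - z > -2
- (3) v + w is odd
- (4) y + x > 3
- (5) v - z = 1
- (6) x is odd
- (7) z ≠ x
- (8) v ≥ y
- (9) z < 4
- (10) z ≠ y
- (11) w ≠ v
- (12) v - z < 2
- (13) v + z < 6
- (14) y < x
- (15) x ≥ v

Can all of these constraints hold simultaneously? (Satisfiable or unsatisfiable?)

Satisfiable

The assignment x = 3, y = 1, z = 2, w = 4, v = 3 works:
  constraint 2 holds since x - z = 1.
  constraint 4 holds since y + x = 4.
  constraint 5 holds since v - z = 1.
The rest check out directly.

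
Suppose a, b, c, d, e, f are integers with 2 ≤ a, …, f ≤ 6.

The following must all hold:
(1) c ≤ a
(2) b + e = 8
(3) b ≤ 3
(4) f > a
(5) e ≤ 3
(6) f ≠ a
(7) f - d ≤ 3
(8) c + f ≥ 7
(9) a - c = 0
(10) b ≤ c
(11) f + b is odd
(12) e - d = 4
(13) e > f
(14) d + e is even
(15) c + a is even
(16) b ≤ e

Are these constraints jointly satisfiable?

Unsatisfiable

From constraint 3: b ≤ 3. From constraint 5: e ≤ 3. Hence b + e ≤ 6. But constraint 2 requires b + e = 8, and 8 > 6. Contradiction.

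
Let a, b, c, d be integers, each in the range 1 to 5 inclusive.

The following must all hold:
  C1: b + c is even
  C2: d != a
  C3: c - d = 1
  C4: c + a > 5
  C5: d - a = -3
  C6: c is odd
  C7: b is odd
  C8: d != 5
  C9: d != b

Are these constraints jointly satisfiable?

Satisfiable

The assignment a = 5, b = 1, c = 3, d = 2 works:
  constraint 3 holds since c - d = 1.
  constraint 4 holds since c + a = 8.
The rest check out directly.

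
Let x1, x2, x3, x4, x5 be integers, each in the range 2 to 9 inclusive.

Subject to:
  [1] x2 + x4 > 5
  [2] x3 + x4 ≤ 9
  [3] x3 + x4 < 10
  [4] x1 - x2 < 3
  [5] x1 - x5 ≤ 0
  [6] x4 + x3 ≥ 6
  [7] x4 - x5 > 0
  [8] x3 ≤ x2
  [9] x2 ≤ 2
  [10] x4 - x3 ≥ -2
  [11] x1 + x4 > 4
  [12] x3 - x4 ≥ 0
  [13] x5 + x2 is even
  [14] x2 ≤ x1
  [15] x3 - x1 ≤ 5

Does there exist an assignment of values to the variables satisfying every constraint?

Unsatisfiable

Constraints 5, 7, 8, 12, and 14 give x5 < x4, x4 ≤ x3, x3 ≤ x2, x2 ≤ x1, x1 ≤ x5. Chaining: x5 < x4 ≤ x3 ≤ x2 ≤ x1 ≤ x5, which forces x5 < x5 — impossible.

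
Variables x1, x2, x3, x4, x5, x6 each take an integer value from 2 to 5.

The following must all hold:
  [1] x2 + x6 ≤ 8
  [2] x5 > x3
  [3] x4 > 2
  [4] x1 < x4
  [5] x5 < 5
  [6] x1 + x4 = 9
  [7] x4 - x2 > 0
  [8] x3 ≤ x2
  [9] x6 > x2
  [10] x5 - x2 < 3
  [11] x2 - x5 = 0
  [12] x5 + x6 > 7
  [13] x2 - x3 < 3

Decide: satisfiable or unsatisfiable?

One satisfying assignment is x1 = 4, x2 = 3, x3 = 2, x4 = 5, x5 = 3, x6 = 5.
For the less obvious constraints — constraint 1: x2 + x6 = 8; constraint 6: x1 + x4 = 9; constraint 7: x4 - x2 = 2 — and the others hold by inspection.

Satisfiable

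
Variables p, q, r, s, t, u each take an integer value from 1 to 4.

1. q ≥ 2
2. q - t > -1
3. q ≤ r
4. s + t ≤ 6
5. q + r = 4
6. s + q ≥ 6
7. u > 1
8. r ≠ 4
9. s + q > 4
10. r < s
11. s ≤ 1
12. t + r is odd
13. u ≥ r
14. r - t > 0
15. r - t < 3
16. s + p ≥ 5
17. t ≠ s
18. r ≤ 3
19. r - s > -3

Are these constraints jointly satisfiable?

From constraint 11: s ≤ 1. From constraints 3 and 18: q ≤ r ≤ 3. Hence s + q ≤ 4. But constraint 6 requires s + q ≥ 6, and 6 > 4. Contradiction.

Unsatisfiable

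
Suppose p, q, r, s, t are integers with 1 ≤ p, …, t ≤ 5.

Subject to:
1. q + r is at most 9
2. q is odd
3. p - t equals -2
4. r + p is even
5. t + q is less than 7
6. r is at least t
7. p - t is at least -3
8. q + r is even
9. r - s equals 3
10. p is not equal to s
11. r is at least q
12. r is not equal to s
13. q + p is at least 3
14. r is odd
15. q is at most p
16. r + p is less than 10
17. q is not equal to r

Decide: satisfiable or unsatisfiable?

Satisfiable

Setting (p, q, r, s, t) = (3, 1, 5, 2, 5) satisfies everything: constraint 1: q + r = 6; constraint 3: p - t = -2, and the others follow.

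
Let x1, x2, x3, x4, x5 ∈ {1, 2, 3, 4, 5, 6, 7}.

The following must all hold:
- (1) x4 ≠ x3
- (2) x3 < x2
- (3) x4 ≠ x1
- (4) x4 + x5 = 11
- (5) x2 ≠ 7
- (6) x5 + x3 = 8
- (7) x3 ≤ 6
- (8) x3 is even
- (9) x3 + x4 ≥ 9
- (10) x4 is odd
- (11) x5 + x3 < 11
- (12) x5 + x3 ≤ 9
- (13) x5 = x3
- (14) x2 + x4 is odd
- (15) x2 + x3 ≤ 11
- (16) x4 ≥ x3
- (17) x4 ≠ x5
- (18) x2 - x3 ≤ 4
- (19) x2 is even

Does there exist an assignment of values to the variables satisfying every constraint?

One satisfying assignment is x1 = 6, x2 = 6, x3 = 4, x4 = 7, x5 = 4.
For the less obvious constraints — constraint 4: x4 + x5 = 11; constraint 6: x5 + x3 = 8; constraint 9: x3 + x4 = 11 — and the others hold by inspection.

Satisfiable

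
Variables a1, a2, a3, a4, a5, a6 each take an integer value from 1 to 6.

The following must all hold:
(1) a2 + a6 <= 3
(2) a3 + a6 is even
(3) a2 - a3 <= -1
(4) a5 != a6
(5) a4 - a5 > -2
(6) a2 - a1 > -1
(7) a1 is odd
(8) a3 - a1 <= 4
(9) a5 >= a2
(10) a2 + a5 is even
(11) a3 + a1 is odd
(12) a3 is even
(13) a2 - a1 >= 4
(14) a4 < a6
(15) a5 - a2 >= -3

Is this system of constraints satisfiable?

Constraints 3, 8, and 13 give a3 − a2 ≥ 1, a2 − a1 ≥ 4, a1 − a3 ≥ -4.
Adding all 3 inequalities: the left sides telescope to 0, and the right sides sum to 1 + 4 + (-4) = 1. So 0 ≥ 1, which is false.

Unsatisfiable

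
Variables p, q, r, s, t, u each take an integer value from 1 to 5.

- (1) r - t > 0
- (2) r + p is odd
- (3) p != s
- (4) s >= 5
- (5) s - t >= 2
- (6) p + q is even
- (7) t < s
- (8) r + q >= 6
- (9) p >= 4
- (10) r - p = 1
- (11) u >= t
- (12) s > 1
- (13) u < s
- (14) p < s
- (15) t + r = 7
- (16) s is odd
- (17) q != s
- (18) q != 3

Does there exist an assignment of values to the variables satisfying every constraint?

Satisfiable

The assignment p = 4, q = 2, r = 5, s = 5, t = 2, u = 2 works:
  constraint 1 holds since r - t = 3.
  constraint 5 holds since s - t = 3.
  constraint 8 holds since r + q = 7.
The rest check out directly.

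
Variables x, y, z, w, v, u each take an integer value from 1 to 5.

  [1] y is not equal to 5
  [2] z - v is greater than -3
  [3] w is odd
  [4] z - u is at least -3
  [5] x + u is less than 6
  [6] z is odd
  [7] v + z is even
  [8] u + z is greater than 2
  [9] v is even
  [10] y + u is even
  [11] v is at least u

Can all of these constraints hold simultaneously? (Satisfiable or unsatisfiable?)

Unsatisfiable

Constraint 9 makes v even and constraint 6 makes z odd, so v + z must be odd. Constraint 7 says v + z is even — contradiction.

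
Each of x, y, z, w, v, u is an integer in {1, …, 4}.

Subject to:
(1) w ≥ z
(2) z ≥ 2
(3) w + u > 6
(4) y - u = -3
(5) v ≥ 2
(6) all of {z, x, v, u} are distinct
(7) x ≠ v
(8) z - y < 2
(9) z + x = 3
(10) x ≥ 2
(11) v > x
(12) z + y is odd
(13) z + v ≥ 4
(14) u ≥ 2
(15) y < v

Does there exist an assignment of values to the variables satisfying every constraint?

Constraints 2, 5, 10, and 14 confine each of z, x, v, u to the 3 values {2, …, 4} (the domain already gives each ≤ 4).
Constraint 6 requires all 4 of them to be distinct, but only 3 values are available — impossible by the pigeonhole principle.

Unsatisfiable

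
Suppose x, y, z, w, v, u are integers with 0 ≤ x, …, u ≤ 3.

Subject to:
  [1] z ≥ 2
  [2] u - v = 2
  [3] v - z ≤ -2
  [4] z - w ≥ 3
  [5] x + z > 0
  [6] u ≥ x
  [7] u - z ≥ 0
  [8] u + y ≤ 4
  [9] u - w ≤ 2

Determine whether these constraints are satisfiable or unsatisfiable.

Unsatisfiable

Constraints 4, 7, and 9 give w − u ≥ -2, u − z ≥ 0, z − w ≥ 3.
Adding all 3 inequalities: the left sides telescope to 0, and the right sides sum to (-2) + 0 + 3 = 1. So 0 ≥ 1, which is false.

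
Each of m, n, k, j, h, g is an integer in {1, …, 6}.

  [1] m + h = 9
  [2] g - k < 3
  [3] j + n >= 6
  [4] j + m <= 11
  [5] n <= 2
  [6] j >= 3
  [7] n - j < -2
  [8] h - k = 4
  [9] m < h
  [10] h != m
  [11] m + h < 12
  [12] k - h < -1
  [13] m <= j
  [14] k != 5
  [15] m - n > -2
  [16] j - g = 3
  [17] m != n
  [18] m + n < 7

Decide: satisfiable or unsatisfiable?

Satisfiable

Setting (m, n, k, j, h, g) = (3, 2, 2, 5, 6, 2) satisfies everything: constraint 1: m + h = 9; constraint 2: g - k = 0, and the others follow.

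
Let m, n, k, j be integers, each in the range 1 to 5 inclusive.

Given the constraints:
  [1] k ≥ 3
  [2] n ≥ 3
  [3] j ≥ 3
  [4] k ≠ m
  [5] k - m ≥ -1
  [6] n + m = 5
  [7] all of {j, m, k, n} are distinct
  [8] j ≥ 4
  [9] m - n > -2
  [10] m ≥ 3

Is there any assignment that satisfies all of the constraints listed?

Constraints 1, 2, 3, and 10 confine each of j, m, k, n to the 3 values {3, …, 5} (the domain already gives each ≤ 5).
Constraint 7 requires all 4 of them to be distinct, but only 3 values are available — impossible by the pigeonhole principle.

Unsatisfiable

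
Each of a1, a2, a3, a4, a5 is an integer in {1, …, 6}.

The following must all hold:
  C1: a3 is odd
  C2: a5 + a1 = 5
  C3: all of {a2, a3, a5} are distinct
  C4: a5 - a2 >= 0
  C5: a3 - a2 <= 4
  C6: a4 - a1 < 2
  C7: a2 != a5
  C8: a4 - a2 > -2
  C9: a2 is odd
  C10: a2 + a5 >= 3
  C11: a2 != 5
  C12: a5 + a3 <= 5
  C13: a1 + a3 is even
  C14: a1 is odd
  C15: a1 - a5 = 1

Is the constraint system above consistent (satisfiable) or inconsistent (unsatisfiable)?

The assignment a1 = 3, a2 = 1, a3 = 3, a4 = 2, a5 = 2 works:
  constraint 2 holds since a5 + a1 = 5.
  constraint 4 holds since a5 - a2 = 1.
  constraint 5 holds since a3 - a2 = 2.
The rest check out directly.

Satisfiable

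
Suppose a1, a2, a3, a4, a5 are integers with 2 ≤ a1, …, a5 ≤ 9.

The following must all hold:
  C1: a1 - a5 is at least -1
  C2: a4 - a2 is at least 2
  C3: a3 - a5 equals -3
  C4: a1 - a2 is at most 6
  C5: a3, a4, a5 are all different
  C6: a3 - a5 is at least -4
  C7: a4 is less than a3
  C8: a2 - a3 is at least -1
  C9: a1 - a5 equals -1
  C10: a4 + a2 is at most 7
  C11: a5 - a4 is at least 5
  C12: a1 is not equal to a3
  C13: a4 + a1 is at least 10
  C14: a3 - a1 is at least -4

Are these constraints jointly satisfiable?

Unsatisfiable

Constraints 1, 2, 8, 11, and 14 give a5 − a4 ≥ 5, a4 − a2 ≥ 2, a2 − a3 ≥ -1, a3 − a1 ≥ -4, a1 − a5 ≥ -1.
Adding all 5 inequalities: the left sides telescope to 0, and the right sides sum to 5 + 2 + (-1) + (-4) + (-1) = 1. So 0 ≥ 1, which is false.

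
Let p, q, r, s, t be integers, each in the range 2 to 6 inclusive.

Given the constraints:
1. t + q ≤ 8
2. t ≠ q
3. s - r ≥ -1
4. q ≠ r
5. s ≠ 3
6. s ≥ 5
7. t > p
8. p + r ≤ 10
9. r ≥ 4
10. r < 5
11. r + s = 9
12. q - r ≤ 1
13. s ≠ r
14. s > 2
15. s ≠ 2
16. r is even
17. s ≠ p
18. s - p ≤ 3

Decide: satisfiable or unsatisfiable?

Try p = 4, q = 2, r = 4, s = 5, t = 5.
Check constraint 1: t + q = 7; constraint 3: s - r = 1. The remaining constraints are straightforward to verify.

Satisfiable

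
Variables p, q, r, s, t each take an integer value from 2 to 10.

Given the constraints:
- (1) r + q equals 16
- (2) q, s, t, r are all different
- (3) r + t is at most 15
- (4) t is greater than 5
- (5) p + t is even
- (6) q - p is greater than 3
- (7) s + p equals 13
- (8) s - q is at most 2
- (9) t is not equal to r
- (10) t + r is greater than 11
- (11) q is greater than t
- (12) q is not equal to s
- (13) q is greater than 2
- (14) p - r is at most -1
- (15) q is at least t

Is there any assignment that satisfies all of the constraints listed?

Satisfiable

One satisfying assignment is p = 4, q = 10, r = 6, s = 9, t = 8.
For the less obvious constraints — constraint 1: r + q = 16; constraint 3: r + t = 14 — and the others hold by inspection.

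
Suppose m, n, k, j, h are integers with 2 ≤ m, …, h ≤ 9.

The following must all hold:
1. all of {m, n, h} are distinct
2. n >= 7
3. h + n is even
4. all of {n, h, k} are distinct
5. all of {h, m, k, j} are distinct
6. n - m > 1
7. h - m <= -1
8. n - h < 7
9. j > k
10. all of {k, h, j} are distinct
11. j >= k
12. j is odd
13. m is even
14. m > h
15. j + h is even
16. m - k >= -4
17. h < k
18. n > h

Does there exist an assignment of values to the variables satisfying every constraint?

Satisfiable

One satisfying assignment is m = 6, n = 9, k = 7, j = 9, h = 5.
For the less obvious constraints — constraint 6: n - m = 3; constraint 7: h - m = -1; constraint 8: n - h = 4 — and the others hold by inspection.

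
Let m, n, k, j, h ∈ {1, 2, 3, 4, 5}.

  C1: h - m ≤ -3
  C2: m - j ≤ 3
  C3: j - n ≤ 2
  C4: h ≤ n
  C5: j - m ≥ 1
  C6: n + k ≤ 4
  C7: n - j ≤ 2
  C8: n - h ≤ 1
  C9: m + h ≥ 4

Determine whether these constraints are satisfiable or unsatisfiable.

Constraints 1, 3, 5, and 8 give m − h ≥ 3, h − n ≥ -1, n − j ≥ -2, j − m ≥ 1.
Adding all 4 inequalities: the left sides telescope to 0, and the right sides sum to 3 + (-1) + (-2) + 1 = 1. So 0 ≥ 1, which is false.

Unsatisfiable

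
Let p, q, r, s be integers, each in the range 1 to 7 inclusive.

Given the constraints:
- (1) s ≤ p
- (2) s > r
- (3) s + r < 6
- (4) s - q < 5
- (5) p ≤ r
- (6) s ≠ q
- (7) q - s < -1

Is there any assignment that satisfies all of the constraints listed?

Constraints 1, 2, and 5 give p ≤ r, r < s, s ≤ p. Chaining: p ≤ r < s ≤ p, which forces p < p — impossible.

Unsatisfiable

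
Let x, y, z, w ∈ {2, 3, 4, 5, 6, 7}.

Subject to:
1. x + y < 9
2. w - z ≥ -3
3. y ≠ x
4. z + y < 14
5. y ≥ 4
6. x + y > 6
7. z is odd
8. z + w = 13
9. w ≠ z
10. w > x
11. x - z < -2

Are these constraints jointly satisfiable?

Satisfiable

One satisfying assignment is x = 3, y = 4, z = 7, w = 6.
For the less obvious constraints — constraint 1: x + y = 7; constraint 2: w - z = -1; constraint 4: z + y = 11 — and the others hold by inspection.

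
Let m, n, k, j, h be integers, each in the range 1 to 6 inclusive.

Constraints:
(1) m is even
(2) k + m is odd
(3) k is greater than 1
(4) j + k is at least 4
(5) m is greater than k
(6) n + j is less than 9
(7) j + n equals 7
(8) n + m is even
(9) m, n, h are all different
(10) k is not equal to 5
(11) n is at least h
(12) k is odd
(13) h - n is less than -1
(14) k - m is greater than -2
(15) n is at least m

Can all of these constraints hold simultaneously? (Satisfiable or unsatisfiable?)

Satisfiable

Take m = 4, n = 6, k = 3, j = 1, h = 2. Then constraint 4: j + k = 4; constraint 6: n + j = 7, and every other listed constraint is also met.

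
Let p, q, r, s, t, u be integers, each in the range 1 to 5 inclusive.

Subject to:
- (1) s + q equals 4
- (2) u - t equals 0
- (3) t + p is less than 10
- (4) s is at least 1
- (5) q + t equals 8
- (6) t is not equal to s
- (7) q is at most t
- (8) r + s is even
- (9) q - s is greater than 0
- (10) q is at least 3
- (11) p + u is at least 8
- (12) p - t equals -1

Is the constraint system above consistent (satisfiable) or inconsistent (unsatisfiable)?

Setting (p, q, r, s, t, u) = (4, 3, 5, 1, 5, 5) satisfies everything: constraint 1: s + q = 4; constraint 2: u - t = 0; constraint 3: t + p = 9, and the others follow.

Satisfiable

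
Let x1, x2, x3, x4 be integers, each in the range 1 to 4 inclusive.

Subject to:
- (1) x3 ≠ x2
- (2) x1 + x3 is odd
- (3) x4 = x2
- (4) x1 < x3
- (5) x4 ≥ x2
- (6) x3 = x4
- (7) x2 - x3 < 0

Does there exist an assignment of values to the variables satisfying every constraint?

From constraints 3 and 6, x3 = x4 = x2, so x3 = x2. But constraint 1 says x3 ≠ x2. Contradiction.

Unsatisfiable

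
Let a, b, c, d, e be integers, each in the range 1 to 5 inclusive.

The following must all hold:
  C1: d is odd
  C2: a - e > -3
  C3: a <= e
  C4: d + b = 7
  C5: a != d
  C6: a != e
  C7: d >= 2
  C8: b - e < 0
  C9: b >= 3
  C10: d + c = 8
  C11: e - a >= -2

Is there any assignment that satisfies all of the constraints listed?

Satisfiable

The assignment a = 4, b = 4, c = 5, d = 3, e = 5 works:
  constraint 2 holds since a - e = -1.
  constraint 4 holds since d + b = 7.
The rest check out directly.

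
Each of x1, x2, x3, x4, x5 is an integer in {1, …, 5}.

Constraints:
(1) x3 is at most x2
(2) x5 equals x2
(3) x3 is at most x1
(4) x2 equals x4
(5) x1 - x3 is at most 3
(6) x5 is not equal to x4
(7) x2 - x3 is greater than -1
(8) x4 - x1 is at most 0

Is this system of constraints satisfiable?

From constraints 2 and 4, x5 = x2 = x4, so x5 = x4. But constraint 6 says x5 ≠ x4. Contradiction.

Unsatisfiable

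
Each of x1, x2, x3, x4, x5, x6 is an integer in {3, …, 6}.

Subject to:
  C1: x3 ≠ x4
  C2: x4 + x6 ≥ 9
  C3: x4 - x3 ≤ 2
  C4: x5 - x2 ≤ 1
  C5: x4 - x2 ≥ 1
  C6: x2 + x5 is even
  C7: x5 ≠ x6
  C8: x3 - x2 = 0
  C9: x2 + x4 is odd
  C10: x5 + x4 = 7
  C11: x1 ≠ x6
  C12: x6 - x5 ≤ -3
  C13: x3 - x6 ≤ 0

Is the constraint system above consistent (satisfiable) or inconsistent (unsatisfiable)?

Constraints 3, 4, 5, 12, and 13 give x6 − x3 ≥ 0, x3 − x4 ≥ -2, x4 − x2 ≥ 1, x2 − x5 ≥ -1, x5 − x6 ≥ 3.
Adding all 5 inequalities: the left sides telescope to 0, and the right sides sum to 0 + (-2) + 1 + (-1) + 3 = 1. So 0 ≥ 1, which is false.

Unsatisfiable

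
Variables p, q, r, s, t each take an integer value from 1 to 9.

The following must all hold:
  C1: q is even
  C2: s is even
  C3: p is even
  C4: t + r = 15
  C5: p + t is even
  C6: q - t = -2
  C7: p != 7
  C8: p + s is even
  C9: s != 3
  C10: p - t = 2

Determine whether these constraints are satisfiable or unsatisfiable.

Satisfiable

Try p = 8, q = 4, r = 9, s = 4, t = 6.
Check constraint 4: t + r = 15; constraint 6: q - t = -2; constraint 10: p - t = 2. The remaining constraints are straightforward to verify.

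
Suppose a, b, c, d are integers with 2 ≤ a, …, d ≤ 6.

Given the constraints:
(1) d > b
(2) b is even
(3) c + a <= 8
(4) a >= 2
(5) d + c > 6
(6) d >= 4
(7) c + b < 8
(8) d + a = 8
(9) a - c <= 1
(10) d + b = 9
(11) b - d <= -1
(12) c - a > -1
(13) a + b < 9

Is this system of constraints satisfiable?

Try a = 3, b = 4, c = 3, d = 5.
Check constraint 3: c + a = 6; constraint 5: d + c = 8; constraint 7: c + b = 7. The remaining constraints are straightforward to verify.

Satisfiable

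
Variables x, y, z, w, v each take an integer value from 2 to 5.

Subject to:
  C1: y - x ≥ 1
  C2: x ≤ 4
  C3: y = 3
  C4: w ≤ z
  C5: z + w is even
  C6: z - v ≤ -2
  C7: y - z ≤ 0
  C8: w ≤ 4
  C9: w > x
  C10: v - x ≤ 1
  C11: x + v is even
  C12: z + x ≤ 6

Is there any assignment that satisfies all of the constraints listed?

Constraints 1, 6, 7, and 10 give z − y ≥ 0, y − x ≥ 1, x − v ≥ -1, v − z ≥ 2.
Adding all 4 inequalities: the left sides telescope to 0, and the right sides sum to 0 + 1 + (-1) + 2 = 2. So 0 ≥ 2, which is false.

Unsatisfiable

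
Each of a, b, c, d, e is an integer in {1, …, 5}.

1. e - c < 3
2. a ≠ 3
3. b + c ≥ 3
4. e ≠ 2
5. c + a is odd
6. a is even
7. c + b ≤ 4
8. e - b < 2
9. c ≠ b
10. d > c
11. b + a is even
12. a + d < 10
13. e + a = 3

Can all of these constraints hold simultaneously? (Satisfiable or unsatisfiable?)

Take a = 2, b = 2, c = 1, d = 5, e = 1. Then constraint 1: e - c = 0; constraint 3: b + c = 3, and every other listed constraint is also met.

Satisfiable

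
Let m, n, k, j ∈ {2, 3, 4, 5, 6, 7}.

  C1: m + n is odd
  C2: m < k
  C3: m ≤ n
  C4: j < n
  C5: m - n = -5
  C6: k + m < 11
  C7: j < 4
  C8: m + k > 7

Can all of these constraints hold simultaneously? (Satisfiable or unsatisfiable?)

One satisfying assignment is m = 2, n = 7, k = 7, j = 3.
For the less obvious constraints — constraint 5: m - n = -5; constraint 6: k + m = 9 — and the others hold by inspection.

Satisfiable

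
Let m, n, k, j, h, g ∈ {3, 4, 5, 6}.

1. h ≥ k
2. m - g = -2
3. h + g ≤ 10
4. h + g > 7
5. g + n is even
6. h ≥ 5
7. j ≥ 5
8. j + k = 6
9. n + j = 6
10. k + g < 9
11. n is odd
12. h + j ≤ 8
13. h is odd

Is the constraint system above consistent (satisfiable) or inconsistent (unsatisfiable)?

Unsatisfiable

From constraint 6: h ≥ 5. From constraint 7: j ≥ 5. Hence h + j ≥ 10. But constraint 12 requires h + j ≤ 8, and 8 < 10. Contradiction.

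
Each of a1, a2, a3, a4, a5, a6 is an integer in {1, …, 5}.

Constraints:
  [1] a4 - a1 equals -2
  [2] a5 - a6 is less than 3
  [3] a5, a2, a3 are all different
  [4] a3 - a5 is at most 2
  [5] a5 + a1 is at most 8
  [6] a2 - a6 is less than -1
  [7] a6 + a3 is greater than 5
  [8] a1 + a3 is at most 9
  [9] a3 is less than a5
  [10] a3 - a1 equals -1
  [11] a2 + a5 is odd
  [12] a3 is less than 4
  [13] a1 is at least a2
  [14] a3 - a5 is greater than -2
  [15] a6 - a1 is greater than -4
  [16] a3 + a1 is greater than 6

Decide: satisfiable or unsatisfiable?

One satisfying assignment is a1 = 4, a2 = 1, a3 = 3, a4 = 2, a5 = 4, a6 = 3.
For the less obvious constraints — constraint 1: a4 - a1 = -2; constraint 2: a5 - a6 = 1 — and the others hold by inspection.

Satisfiable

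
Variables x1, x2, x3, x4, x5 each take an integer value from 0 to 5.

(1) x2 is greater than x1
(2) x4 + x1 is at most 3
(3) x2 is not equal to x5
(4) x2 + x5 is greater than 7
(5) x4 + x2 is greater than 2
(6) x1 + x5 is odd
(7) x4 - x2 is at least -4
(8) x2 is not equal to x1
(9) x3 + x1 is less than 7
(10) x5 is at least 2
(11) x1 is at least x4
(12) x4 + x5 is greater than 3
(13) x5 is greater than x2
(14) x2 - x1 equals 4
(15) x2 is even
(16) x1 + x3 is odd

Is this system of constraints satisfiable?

Satisfiable

One satisfying assignment is x1 = 0, x2 = 4, x3 = 5, x4 = 0, x5 = 5.
For the less obvious constraints — constraint 2: x4 + x1 = 0; constraint 4: x2 + x5 = 9 — and the others hold by inspection.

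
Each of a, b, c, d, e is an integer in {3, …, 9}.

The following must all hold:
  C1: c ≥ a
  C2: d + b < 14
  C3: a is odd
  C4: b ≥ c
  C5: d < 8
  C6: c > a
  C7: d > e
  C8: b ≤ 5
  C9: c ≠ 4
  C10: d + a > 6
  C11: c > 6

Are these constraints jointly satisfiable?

Unsatisfiable

From constraint 11: c ≥ 7. From constraints 4 and 8: c ≤ b and b ≤ 5, so c ≤ 5. But 5 < 7, so no value of c works.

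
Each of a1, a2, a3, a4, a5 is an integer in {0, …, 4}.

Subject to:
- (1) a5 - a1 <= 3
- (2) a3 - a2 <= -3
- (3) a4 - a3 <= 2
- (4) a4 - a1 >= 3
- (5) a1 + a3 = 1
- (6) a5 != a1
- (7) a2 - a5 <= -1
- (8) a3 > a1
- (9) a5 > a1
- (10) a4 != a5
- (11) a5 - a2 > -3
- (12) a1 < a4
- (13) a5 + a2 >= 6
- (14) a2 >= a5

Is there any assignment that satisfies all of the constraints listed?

Constraints 1, 2, 3, 4, and 7 give a2 − a3 ≥ 3, a3 − a4 ≥ -2, a4 − a1 ≥ 3, a1 − a5 ≥ -3, a5 − a2 ≥ 1.
Adding all 5 inequalities: the left sides telescope to 0, and the right sides sum to 3 + (-2) + 3 + (-3) + 1 = 2. So 0 ≥ 2, which is false.

Unsatisfiable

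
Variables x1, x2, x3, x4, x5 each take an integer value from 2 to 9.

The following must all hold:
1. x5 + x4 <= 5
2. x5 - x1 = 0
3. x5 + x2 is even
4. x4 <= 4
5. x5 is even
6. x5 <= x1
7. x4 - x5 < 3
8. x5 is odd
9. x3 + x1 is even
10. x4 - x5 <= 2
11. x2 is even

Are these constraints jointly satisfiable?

Constraint 8 makes x5 odd and constraint 11 makes x2 even, so x5 + x2 must be odd. Constraint 3 says x5 + x2 is even — contradiction.

Unsatisfiable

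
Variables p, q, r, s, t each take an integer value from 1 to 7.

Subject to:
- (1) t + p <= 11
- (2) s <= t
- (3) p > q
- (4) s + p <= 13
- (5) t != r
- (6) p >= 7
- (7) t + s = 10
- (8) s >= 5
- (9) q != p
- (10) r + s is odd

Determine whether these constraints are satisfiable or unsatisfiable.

Unsatisfiable

From constraints 2 and 8: t ≥ s ≥ 5. From constraint 6: p ≥ 7. Hence t + p ≥ 12. But constraint 1 requires t + p ≤ 11, and 11 < 12. Contradiction.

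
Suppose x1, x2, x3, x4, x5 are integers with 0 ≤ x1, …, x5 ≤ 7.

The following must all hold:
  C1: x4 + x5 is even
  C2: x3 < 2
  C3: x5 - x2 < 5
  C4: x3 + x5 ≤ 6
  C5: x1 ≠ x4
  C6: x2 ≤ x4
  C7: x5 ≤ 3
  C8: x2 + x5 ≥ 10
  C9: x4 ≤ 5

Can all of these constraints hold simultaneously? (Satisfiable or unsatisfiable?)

From constraints 6 and 9: x2 ≤ x4 ≤ 5. From constraint 7: x5 ≤ 3. Hence x2 + x5 ≤ 8. But constraint 8 requires x2 + x5 ≥ 10, and 10 > 8. Contradiction.

Unsatisfiable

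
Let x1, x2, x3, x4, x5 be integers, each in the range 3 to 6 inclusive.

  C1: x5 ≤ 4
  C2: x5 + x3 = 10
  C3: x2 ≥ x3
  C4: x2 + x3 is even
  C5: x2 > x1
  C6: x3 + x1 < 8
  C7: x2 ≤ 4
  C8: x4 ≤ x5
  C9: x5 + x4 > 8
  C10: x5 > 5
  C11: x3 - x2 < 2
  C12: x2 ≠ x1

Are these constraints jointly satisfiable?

From constraint 1: x5 ≤ 4. From constraints 3 and 7: x3 ≤ x2 ≤ 4. Hence x5 + x3 ≤ 8. But constraint 2 requires x5 + x3 = 10, and 10 > 8. Contradiction.

Unsatisfiable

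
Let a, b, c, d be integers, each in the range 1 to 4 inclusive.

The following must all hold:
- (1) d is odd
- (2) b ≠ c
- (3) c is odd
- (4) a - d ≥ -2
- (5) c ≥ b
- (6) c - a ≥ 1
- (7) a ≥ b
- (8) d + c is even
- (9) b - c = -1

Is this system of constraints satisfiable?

One satisfying assignment is a = 2, b = 2, c = 3, d = 1.
For the less obvious constraints — constraint 4: a - d = 1; constraint 6: c - a = 1 — and the others hold by inspection.

Satisfiable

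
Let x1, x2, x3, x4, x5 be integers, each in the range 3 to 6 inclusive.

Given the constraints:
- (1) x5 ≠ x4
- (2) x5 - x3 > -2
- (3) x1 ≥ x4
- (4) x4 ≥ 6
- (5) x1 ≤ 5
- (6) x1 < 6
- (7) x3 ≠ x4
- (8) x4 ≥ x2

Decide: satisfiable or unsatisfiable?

From constraint 4: x4 ≥ 6. From constraints 3 and 5: x4 ≤ x1 and x1 ≤ 5, so x4 ≤ 5. But 5 < 6, so no value of x4 works.

Unsatisfiable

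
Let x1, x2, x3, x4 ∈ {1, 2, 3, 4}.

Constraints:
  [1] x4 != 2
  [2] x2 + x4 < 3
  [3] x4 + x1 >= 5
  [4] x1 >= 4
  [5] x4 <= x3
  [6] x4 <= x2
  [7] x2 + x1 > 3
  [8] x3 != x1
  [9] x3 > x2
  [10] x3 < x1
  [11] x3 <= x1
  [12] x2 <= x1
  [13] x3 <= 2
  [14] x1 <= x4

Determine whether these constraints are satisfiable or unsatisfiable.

From constraints 4 and 14: x4 ≥ x1 and x1 ≥ 4, so x4 ≥ 4. From constraints 5 and 13: x4 ≤ x3 and x3 ≤ 2, so x4 ≤ 2. But 2 < 4, so no value of x4 works.

Unsatisfiable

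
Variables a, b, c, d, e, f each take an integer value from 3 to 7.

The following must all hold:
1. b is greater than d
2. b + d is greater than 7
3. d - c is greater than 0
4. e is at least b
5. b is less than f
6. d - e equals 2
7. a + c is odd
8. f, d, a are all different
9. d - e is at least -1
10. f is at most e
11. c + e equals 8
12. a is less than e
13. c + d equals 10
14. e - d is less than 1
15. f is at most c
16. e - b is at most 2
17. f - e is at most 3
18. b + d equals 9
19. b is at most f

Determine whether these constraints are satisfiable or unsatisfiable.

Unsatisfiable

Constraints 1, 3, 5, and 15 give d < b, b < f, f ≤ c, c < d. Chaining: d < b < f ≤ c < d, which forces d < d — impossible.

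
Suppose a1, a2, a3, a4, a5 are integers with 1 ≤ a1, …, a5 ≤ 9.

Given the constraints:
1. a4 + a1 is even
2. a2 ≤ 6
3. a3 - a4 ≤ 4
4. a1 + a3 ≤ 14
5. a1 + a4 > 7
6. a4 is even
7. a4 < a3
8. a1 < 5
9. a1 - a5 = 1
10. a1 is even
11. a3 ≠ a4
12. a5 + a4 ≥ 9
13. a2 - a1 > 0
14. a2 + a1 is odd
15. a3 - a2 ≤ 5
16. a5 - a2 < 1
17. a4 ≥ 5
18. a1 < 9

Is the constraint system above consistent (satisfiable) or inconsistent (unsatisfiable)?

Satisfiable

The assignment a1 = 4, a2 = 5, a3 = 9, a4 = 6, a5 = 3 works:
  constraint 3 holds since a3 - a4 = 3.
  constraint 4 holds since a1 + a3 = 13.
  constraint 5 holds since a1 + a4 = 10.
The rest check out directly.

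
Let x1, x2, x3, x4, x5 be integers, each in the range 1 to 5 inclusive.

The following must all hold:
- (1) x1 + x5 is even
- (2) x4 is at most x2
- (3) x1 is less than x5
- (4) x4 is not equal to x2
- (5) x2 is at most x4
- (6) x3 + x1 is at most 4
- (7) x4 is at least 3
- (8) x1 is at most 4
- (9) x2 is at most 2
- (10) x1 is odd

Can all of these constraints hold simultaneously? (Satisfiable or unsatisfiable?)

Unsatisfiable

From constraint 7: x4 ≥ 3. From constraints 2 and 9: x4 ≤ x2 and x2 ≤ 2, so x4 ≤ 2. But 2 < 3, so no value of x4 works.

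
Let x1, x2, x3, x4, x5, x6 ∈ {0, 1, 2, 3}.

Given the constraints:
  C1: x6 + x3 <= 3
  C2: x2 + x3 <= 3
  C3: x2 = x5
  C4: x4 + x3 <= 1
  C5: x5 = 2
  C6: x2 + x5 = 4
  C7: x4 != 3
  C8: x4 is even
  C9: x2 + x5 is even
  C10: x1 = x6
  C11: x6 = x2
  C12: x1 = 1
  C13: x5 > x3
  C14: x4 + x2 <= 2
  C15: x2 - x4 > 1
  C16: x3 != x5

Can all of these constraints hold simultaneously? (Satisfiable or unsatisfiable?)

Unsatisfiable

Constraint 12 fixes x1 = 1 and constraint 5 fixes x5 = 2. Constraints 3, 10, and 11 give x1 = x6 = x2 = x5, so x1 = x5. But 1 ≠ 2 — contradiction.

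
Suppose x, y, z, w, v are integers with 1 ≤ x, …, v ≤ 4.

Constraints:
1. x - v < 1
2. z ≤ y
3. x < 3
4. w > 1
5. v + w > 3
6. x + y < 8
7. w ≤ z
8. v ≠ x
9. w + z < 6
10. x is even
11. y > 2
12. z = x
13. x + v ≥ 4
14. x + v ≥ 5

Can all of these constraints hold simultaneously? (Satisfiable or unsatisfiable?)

Setting (x, y, z, w, v) = (2, 4, 2, 2, 4) satisfies everything: constraint 1: x - v = -2; constraint 5: v + w = 6, and the others follow.

Satisfiable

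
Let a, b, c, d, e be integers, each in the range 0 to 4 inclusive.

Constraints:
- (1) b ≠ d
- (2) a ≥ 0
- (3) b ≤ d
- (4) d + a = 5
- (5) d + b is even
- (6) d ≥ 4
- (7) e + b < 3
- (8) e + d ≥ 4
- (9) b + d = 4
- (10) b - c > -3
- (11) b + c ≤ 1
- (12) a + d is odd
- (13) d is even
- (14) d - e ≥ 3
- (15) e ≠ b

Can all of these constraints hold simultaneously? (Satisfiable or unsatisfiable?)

Take a = 1, b = 0, c = 1, d = 4, e = 1. Then constraint 4: d + a = 5; constraint 7: e + b = 1; constraint 8: e + d = 5, and every other listed constraint is also met.

Satisfiable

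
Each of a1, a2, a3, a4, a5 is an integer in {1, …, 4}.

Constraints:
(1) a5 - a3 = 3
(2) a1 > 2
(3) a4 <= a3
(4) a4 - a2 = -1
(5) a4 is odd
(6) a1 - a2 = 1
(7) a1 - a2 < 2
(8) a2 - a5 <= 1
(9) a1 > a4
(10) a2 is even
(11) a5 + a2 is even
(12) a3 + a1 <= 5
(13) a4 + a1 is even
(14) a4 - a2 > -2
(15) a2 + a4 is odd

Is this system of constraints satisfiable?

Try a1 = 3, a2 = 2, a3 = 1, a4 = 1, a5 = 4.
Check constraint 1: a5 - a3 = 3; constraint 4: a4 - a2 = -1. The remaining constraints are straightforward to verify.

Satisfiable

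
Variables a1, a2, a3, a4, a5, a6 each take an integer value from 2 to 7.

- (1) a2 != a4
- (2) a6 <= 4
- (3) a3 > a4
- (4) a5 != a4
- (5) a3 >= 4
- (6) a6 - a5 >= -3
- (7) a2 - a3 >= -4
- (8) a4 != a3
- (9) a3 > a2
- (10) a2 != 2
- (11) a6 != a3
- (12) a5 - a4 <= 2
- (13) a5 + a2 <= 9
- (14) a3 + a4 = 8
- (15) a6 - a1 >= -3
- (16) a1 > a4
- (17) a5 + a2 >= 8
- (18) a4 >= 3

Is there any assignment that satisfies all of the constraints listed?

The assignment a1 = 4, a2 = 4, a3 = 5, a4 = 3, a5 = 4, a6 = 2 works:
  constraint 6 holds since a6 - a5 = -2.
  constraint 7 holds since a2 - a3 = -1.
The rest check out directly.

Satisfiable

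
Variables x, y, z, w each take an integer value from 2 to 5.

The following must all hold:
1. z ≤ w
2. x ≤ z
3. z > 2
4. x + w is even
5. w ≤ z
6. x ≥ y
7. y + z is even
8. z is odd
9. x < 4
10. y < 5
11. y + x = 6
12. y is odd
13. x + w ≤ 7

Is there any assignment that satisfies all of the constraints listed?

Try x = 3, y = 3, z = 3, w = 3.
Check constraint 4: x + w = 6 is even; constraint 11: y + x = 6; constraint 13: x + w = 6. The remaining constraints are straightforward to verify.

Satisfiable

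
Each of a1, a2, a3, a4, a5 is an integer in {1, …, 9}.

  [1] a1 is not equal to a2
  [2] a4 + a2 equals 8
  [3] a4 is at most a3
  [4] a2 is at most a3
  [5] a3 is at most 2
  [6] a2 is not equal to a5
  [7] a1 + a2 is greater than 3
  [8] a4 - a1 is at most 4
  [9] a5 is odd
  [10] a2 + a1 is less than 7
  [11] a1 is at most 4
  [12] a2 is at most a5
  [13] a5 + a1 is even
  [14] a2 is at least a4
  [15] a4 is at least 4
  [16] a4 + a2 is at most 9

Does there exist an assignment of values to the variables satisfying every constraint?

From constraints 14 and 15: a2 ≥ a4 and a4 ≥ 4, so a2 ≥ 4. From constraints 4 and 5: a2 ≤ a3 and a3 ≤ 2, so a2 ≤ 2. But 2 < 4, so no value of a2 works.

Unsatisfiable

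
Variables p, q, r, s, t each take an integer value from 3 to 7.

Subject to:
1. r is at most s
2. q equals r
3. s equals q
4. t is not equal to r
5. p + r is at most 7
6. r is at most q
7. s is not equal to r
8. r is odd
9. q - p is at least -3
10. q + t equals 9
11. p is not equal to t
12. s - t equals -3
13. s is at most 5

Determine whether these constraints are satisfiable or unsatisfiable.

From constraints 2 and 3, s = q = r, so s = r. But constraint 7 says s ≠ r. Contradiction.

Unsatisfiable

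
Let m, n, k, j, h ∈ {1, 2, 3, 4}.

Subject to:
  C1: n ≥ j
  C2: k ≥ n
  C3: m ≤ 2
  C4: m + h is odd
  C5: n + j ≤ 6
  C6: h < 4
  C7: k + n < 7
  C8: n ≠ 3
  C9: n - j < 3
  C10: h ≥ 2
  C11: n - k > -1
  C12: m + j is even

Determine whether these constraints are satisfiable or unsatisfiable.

Satisfiable

One satisfying assignment is m = 2, n = 2, k = 2, j = 2, h = 3.
For the less obvious constraints — constraint 5: n + j = 4; constraint 7: k + n = 4; constraint 9: n - j = 0 — and the others hold by inspection.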